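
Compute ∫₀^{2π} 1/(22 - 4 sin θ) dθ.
sqrt(13)*pi/39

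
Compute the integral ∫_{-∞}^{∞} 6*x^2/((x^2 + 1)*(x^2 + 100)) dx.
Let f(z) = 6*z^2/((z^2 + 1)*(z^2 + 100)). The denominator has no real zeros and deg Q - deg P = 2 ≥ 2, so the integral of f over the upper semicircle |z| = R tends to 0 as R → ∞. Closing the contour in the upper half-plane,
  ∫_{-∞}^{∞} f(x) dx = 2πi · Σ Res(f, z_k)  over the poles with Im z_k > 0.

Zeros of the denominator: z^2 + 100 = 0 gives z = ±10*I; z^2 + 1 = 0 gives z = ±I.
Upper half-plane: z = I, z = 10*I (simple).

Each pole is a simple zero of Q(z) = z^4 + 101*z^2 + 100, so Res(f, z₀) = P(z₀)/Q'(z₀) with P(z) = 6*z^2, Q'(z) = 4*z^3 + 202*z:
  Res(f, I) = (-6)/(198*I) = I/33
  Res(f, 10*I) = (-600)/(-1980*I) = -10*I/33

Sum of residues: -3*I/11
∫_{-∞}^{∞} f(x) dx = 2πi · (-3*I/11) = 6*pi/11

Final answer: 6*pi/11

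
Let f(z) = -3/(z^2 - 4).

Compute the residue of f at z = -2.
Write f(z) = P(z)/Q(z) with P(z) = -3 and Q(z) = z^2 - 4.
The denominator factors as Q(z) = (z + 2)*(z - 2), so z = -2 is a simple zero of Q and P is analytic there; z = -2 is therefore a simple pole and
  Res(f, z₀) = P(z₀)/Q'(z₀).

Q'(z) = 2*z, so Q'(-2) = -4.
P(-2) = -3.

Res(f, -2) = (-3)/(-4) = 3/4

Final answer: 3/4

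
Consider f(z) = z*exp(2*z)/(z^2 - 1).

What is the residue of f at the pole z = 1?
Write f(z) = P(z)/Q(z) with P(z) = z*exp(2*z) and Q(z) = z^2 - 1.
The denominator factors as Q(z) = (z + 1)*(z - 1), so z = 1 is a simple zero of Q and P is analytic there; z = 1 is therefore a simple pole and
  Res(f, z₀) = P(z₀)/Q'(z₀).

Q'(z) = 2*z, so Q'(1) = 2.
P(1) = exp(2).

Res(f, 1) = (exp(2))/(2) = exp(2)/2

Final answer: exp(2)/2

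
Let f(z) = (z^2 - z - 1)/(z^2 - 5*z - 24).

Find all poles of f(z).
The singularities of f are the zeros of the denominator. Factoring,
  z^2 - 5*z - 24 = (z - 8)*(z + 3)
so the candidates are z = 8, z = -3.

Check the numerator P(z) = z^2 - z - 1 at each one:
  P(8) = 55 ≠ 0, so z = 8 is a (simple) pole.
  P(-3) = 11 ≠ 0, so z = -3 is a (simple) pole.

Poles of f: {-3, 8}

Final answer: {-3, 8}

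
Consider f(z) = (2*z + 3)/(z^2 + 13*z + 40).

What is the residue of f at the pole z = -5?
Write f(z) = P(z)/Q(z) with P(z) = 2*z + 3 and Q(z) = z^2 + 13*z + 40.
The denominator factors as Q(z) = (z + 8)*(z + 5), so z = -5 is a simple zero of Q and P is analytic there; z = -5 is therefore a simple pole and
  Res(f, z₀) = P(z₀)/Q'(z₀).

Q'(z) = 2*z + 13, so Q'(-5) = 3.
P(-5) = -7.

Res(f, -5) = (-7)/(3) = -7/3

Final answer: -7/3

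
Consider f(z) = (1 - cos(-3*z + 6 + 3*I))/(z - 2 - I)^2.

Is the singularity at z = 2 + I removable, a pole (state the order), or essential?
removable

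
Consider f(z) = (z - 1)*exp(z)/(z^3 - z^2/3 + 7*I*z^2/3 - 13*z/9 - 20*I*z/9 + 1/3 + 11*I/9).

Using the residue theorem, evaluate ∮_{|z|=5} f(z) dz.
By the residue theorem, ∮_C f(z) dz = 2πi · (sum of the residues of f at the poles inside |z| = 5).

The denominator factors as (z + 1 + 2*I)*(z - 1 + 2*I/3)*(z - 1/3 - I/3), so the singularities of f are simple poles at z = -1 - 2*I, z = 1 - 2*I/3, z = 1/3 + I/3.
  |-1 - 2*I|² = 5 < 25 = 5², so this pole is inside the contour.
  |1 - 2*I/3|² = 13/9 < 25 = 5², so this pole is inside the contour.
  |1/3 + I/3|² = 2/9 < 25 = 5², so this pole is inside the contour.

With P(z) = (z - 1)*exp(z) and Q(z) = z^3 - z^2/3 + 7*I*z^2/3 - 13*z/9 - 20*I*z/9 + 1/3 + 11*I/9, each pole is simple, so Res(f, z₀) = P(z₀)/Q'(z₀) with Q'(z) = 3*z^2 - 2*z/3 + 14*I*z/3 - 13/9 - 20*I/9.
  Res(f, -1 - 2*I) = P(-1 - 2*I)/Q'(-1 - 2*I) = ((-2 - 2*I)*exp(-1 - 2*I))/(-4/9 + 58*I/9) = (-243/845 + 279*I/845)*exp(-1 - 2*I)
  Res(f, 1 - 2*I/3) = P(1 - 2*I/3)/Q'(1 - 2*I/3) = (-2*I*exp(1 - 2*I/3)/3)/(8/3 - 10*I/9) = (15/169 - 36*I/169)*exp(1 - 2*I/3)
  Res(f, 1/3 + I/3) = P(1/3 + I/3)/Q'(1/3 + I/3) = ((-2/3 + I/3)*exp(1/3 + I/3))/(-29/9 - 2*I/9) = (168/845 - 99*I/845)*exp(1/3 + I/3)

Sum of residues inside C: (15/169 - 36*I/169)*exp(1 - 2*I/3) + (168/845 - 99*I/845)*exp(1/3 + I/3) + (-243/845 + 279*I/845)*exp(-1 - 2*I)
∮_C f(z) dz = 2πi · ((15/169 - 36*I/169)*exp(1 - 2*I/3) + (168/845 - 99*I/845)*exp(1/3 + I/3) + (-243/845 + 279*I/845)*exp(-1 - 2*I)) = pi*(72/169 + 30*I/169)*exp(1 - 2*I/3) + pi*(-558/845 - 486*I/845)*exp(-1 - 2*I) + pi*(198/845 + 336*I/845)*exp(1/3 + I/3)

Final answer: pi*(72/169 + 30*I/169)*exp(1 - 2*I/3) + pi*(-558/845 - 486*I/845)*exp(-1 - 2*I) + pi*(198/845 + 336*I/845)*exp(1/3 + I/3)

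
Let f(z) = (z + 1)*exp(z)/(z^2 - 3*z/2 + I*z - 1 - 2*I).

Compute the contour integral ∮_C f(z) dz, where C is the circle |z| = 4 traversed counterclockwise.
By the residue theorem, ∮_C f(z) dz = 2πi · (sum of the residues of f at the poles inside |z| = 4).

The denominator factors as (z - 2)*(z + 1/2 + I), so the singularities of f are simple poles at z = 2, z = -1/2 - I.
  |2|² = 4 < 16 = 4², so this pole is inside the contour.
  |-1/2 - I|² = 5/4 < 16 = 4², so this pole is inside the contour.

With P(z) = (z + 1)*exp(z) and Q(z) = z^2 - 3*z/2 + I*z - 1 - 2*I, each pole is simple, so Res(f, z₀) = P(z₀)/Q'(z₀) with Q'(z) = 2*z - 3/2 + I.
  Res(f, 2) = P(2)/Q'(2) = (3*exp(2))/(5/2 + I) = (30/29 - 12*I/29)*exp(2)
  Res(f, -1/2 - I) = P(-1/2 - I)/Q'(-1/2 - I) = ((1/2 - I)*exp(-1/2 - I))/(-5/2 - I) = (-1/29 + 12*I/29)*exp(-1/2 - I)

Sum of residues inside C: (30/29 - 12*I/29)*exp(2) + (-1/29 + 12*I/29)*exp(-1/2 - I)
∮_C f(z) dz = 2πi · ((30/29 - 12*I/29)*exp(2) + (-1/29 + 12*I/29)*exp(-1/2 - I)) = pi*(-24/29 - 2*I/29)*exp(-1/2 - I) + pi*(24/29 + 60*I/29)*exp(2)

Final answer: pi*(-24/29 - 2*I/29)*exp(-1/2 - I) + pi*(24/29 + 60*I/29)*exp(2)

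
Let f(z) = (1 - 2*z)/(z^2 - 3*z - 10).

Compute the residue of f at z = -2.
Write f(z) = P(z)/Q(z) with P(z) = 1 - 2*z and Q(z) = z^2 - 3*z - 10.
The denominator factors as Q(z) = (z + 2)*(z - 5), so z = -2 is a simple zero of Q and P is analytic there; z = -2 is therefore a simple pole and
  Res(f, z₀) = P(z₀)/Q'(z₀).

Q'(z) = 2*z - 3, so Q'(-2) = -7.
P(-2) = 5.

Res(f, -2) = (5)/(-7) = -5/7

Final answer: -5/7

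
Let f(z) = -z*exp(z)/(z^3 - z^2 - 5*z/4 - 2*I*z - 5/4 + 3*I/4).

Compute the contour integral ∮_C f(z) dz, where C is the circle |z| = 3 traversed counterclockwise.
By the residue theorem, ∮_C f(z) dz = 2πi · (sum of the residues of f at the poles inside |z| = 3).

The denominator factors as (z - 2 - I/2)*(z - I/2)*(z + 1 + I), so the singularities of f are simple poles at z = 2 + I/2, z = I/2, z = -1 - I.
  |2 + I/2|² = 17/4 < 9 = 3², so this pole is inside the contour.
  |I/2|² = 1/4 < 9 = 3², so this pole is inside the contour.
  |-1 - I|² = 2 < 9 = 3², so this pole is inside the contour.

With P(z) = -z*exp(z) and Q(z) = z^3 - z^2 - 5*z/4 - 2*I*z - 5/4 + 3*I/4, each pole is simple, so Res(f, z₀) = P(z₀)/Q'(z₀) with Q'(z) = 3*z^2 - 2*z - 5/4 - 2*I.
  Res(f, 2 + I/2) = P(2 + I/2)/Q'(2 + I/2) = ((-2 - I/2)*exp(2 + I/2))/(6 + 3*I) = (-3/10 + I/15)*exp(2 + I/2)
  Res(f, I/2) = P(I/2)/Q'(I/2) = (-I*exp(I/2)/2)/(-2 - 3*I) = (3/26 + I/13)*exp(I/2)
  Res(f, -1 - I) = P(-1 - I)/Q'(-1 - I) = ((1 + I)*exp(-1 - I))/(3/4 + 6*I) = (12/65 - 28*I/195)*exp(-1 - I)

Sum of residues inside C: (-3/10 + I/15)*exp(2 + I/2) + (12/65 - 28*I/195)*exp(-1 - I) + (3/26 + I/13)*exp(I/2)
∮_C f(z) dz = 2πi · ((-3/10 + I/15)*exp(2 + I/2) + (12/65 - 28*I/195)*exp(-1 - I) + (3/26 + I/13)*exp(I/2)) = pi*(-2/15 - 3*I/5)*exp(2 + I/2) + pi*(56/195 + 24*I/65)*exp(-1 - I) + pi*(-2/13 + 3*I/13)*exp(I/2)

Final answer: pi*(-2/15 - 3*I/5)*exp(2 + I/2) + pi*(56/195 + 24*I/65)*exp(-1 - I) + pi*(-2/13 + 3*I/13)*exp(I/2)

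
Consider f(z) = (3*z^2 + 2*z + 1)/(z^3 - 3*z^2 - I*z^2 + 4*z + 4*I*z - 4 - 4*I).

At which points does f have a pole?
The singularities of f are the zeros of the denominator. Factoring,
  z^3 - 3*z^2 - I*z^2 + 4*z + 4*I*z - 4 - 4*I = (z - 1 + I)*(z - 2*I)*(z - 2)
so the candidates are z = 1 - I, z = 2*I, z = 2.

Check the numerator P(z) = 3*z^2 + 2*z + 1 at each one:
  P(1 - I) = 3 - 8*I ≠ 0, so z = 1 - I is a (simple) pole.
  P(2*I) = -11 + 4*I ≠ 0, so z = 2*I is a (simple) pole.
  P(2) = 17 ≠ 0, so z = 2 is a (simple) pole.

Poles of f: {2*I, 1 - I, 2}

Final answer: {2*I, 1 - I, 2}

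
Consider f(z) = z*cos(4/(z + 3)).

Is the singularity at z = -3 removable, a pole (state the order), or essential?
Let u = z + 3. Then
  cos(4/u) = Σ_{k≥0} (-1)^k (4)^(2k)/((2k)!·u^(2k)) = 1 - 8/u^2 + 32/(3*u^4) + ...
which has infinitely many negative powers of u, so cos(4/(z + 3)) has an essential singularity at z = -3.
The extra factor z is a nonzero polynomial; if the product had at most a pole at z = -3, dividing by that polynomial would leave cos(4/(z + 3)) with at most a pole too — contradiction. (Equivalently, the product's Laurent series still has infinitely many negative powers.)
So the singularity is essential.

Final answer: essential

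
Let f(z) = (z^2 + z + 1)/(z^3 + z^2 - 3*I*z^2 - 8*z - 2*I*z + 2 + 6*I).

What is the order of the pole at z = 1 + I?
2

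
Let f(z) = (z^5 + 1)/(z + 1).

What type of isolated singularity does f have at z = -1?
removable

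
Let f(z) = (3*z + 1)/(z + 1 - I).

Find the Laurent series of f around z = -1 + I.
Put w = z - (-1 + I), i.e. z = w - 1 + I. The denominator is w, so it suffices to rewrite the numerator in powers of w.

P(z) = 3*z + 1
P(w - 1 + I) = -2 + 3*I + 3*w

Dividing each term by w:
  f = (-2 + 3*I)/w + 3

Substituting back w = z + 1 - I:
  f(z) = (-2 + 3*I)/(z + 1 - I) + 3

The series is finite because the numerator is a polynomial; the negative powers form the principal part, and the coefficient of 1/(z + 1 - I) gives Res(f, -1 + I) = -2 + 3*I.

Final answer: (-2 + 3*I)/(z + 1 - I) + 3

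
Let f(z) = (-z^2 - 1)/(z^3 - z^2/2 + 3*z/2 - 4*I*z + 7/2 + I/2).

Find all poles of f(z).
{-1 - I, 3/2 + 2*I}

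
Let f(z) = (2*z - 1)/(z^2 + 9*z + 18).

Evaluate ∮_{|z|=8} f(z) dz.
By the residue theorem, ∮_C f(z) dz = 2πi · (sum of the residues of f at the poles inside |z| = 8).

The denominator factors as (z + 6)*(z + 3), so the singularities of f are simple poles at z = -6, z = -3.
  |-6|² = 36 < 64 = 8², so this pole is inside the contour.
  |-3|² = 9 < 64 = 8², so this pole is inside the contour.

With P(z) = 2*z - 1 and Q(z) = z^2 + 9*z + 18, each pole is simple, so Res(f, z₀) = P(z₀)/Q'(z₀) with Q'(z) = 2*z + 9.
  Res(f, -6) = P(-6)/Q'(-6) = (-13)/(-3) = 13/3
  Res(f, -3) = P(-3)/Q'(-3) = (-7)/(3) = -7/3

Sum of residues inside C: 2
∮_C f(z) dz = 2πi · (2) = 4*I*pi

Final answer: 4*I*pi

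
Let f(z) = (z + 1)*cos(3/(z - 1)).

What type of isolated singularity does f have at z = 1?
Let u = z - 1. Then
  cos(3/u) = Σ_{k≥0} (-1)^k (3)^(2k)/((2k)!·u^(2k)) = 1 - 9/(2*u^2) + 27/(8*u^4) + ...
which has infinitely many negative powers of u, so cos(3/(z - 1)) has an essential singularity at z = 1.
The extra factor z + 1 is a nonzero polynomial; if the product had at most a pole at z = 1, dividing by that polynomial would leave cos(3/(z - 1)) with at most a pole too — contradiction. (Equivalently, the product's Laurent series still has infinitely many negative powers.)
So the singularity is essential.

Final answer: essential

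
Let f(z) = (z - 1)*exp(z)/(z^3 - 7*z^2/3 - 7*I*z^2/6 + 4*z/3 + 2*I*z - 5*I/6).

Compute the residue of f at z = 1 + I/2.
Write f(z) = P(z)/Q(z) with P(z) = (z - 1)*exp(z) and Q(z) = z^3 - 7*z^2/3 - 7*I*z^2/6 + 4*z/3 + 2*I*z - 5*I/6.
The denominator factors as Q(z) = (z - 1 - I/2)*(z - 1)*(z - 1/3 - 2*I/3), so z = 1 + I/2 is a simple zero of Q and P is analytic there; z = 1 + I/2 is therefore a simple pole and
  Res(f, z₀) = P(z₀)/Q'(z₀).

Q'(z) = 3*z^2 - 14*z/3 - 7*I*z/3 + 4/3 + 2*I, so Q'(1 + I/2) = 1/12 + I/3.
P(1 + I/2) = I*exp(1 + I/2)/2.

Res(f, 1 + I/2) = (I*exp(1 + I/2)/2)/(1/12 + I/3) = (24/17 + 6*I/17)*exp(1 + I/2)

Final answer: (24/17 + 6*I/17)*exp(1 + I/2)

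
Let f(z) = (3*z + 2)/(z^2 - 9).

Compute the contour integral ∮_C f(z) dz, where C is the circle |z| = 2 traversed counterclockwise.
By the residue theorem, ∮_C f(z) dz = 2πi · (sum of the residues of f at the poles inside |z| = 2).

The denominator factors as (z + 3)*(z - 3), so the singularities of f are simple poles at z = -3, z = 3.
  |-3|² = 9 > 4 = 2², so this pole is outside the contour.
  |3|² = 9 > 4 = 2², so this pole is outside the contour.

No pole lies inside the contour, so f is analytic on and inside C and the integral is 0 (Cauchy's theorem).

Final answer: 0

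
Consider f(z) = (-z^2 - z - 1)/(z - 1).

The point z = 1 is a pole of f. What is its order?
Factor the denominator:
  z - 1 = (z - 1)

The numerator P(z) = -z^2 - z - 1 has P(1) = -3 ≠ 0, so no factor of (z - 1) cancels.
Near z = 1 we can therefore write f(z) = g(z)/(z - 1) with g analytic at 1 and g(1) ≠ 0 (g is just the numerator).

Hence z = 1 is a pole of order 1.

Final answer: 1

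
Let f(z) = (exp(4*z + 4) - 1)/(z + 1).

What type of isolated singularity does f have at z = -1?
removable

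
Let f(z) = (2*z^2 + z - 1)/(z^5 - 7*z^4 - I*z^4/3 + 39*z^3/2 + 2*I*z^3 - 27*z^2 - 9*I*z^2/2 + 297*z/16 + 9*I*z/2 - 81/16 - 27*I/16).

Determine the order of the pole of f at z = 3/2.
Factor the denominator:
  z^5 - 7*z^4 - I*z^4/3 + 39*z^3/2 + 2*I*z^3 - 27*z^2 - 9*I*z^2/2 + 297*z/16 + 9*I*z/2 - 81/16 - 27*I/16 = (z - 3/2)^4*(z - 1 - I/3)

The numerator P(z) = 2*z^2 + z - 1 has P(3/2) = 5 ≠ 0, so no factor of (z - 3/2) cancels.
Near z = 3/2 we can therefore write f(z) = g(z)/(z - 3/2)^4 with g analytic at 3/2 and g(3/2) ≠ 0 (g is the numerator divided by the remaining denominator factors).

Hence z = 3/2 is a pole of order 4.

Final answer: 4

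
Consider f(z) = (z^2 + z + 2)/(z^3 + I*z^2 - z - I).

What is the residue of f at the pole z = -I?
Write f(z) = P(z)/Q(z) with P(z) = z^2 + z + 2 and Q(z) = z^3 + I*z^2 - z - I.
The denominator factors as Q(z) = (z + 1)*(z + I)*(z - 1), so z = -I is a simple zero of Q and P is analytic there; z = -I is therefore a simple pole and
  Res(f, z₀) = P(z₀)/Q'(z₀).

Q'(z) = 3*z^2 + 2*I*z - 1, so Q'(-I) = -2.
P(-I) = 1 - I.

Res(f, -I) = (1 - I)/(-2) = -1/2 + I/2

Final answer: -1/2 + I/2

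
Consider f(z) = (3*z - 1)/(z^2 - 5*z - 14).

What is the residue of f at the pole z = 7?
20/9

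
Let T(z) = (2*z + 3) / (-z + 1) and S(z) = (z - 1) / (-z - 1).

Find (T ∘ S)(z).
(T ∘ S)(z) = T(S(z)) = ((2)*S(z) + (3))/((-1)*S(z) + (1)). Multiply numerator and denominator by -z - 1:
  numerator:   (2)*(z - 1) + (3)*(-z - 1) = -z - 5
  denominator: (-1)*(z - 1) + (1)*(-z - 1) = -2*z
(T ∘ S)(z) = (-z - 5)/(-2*z) = (z + 5)/(2*z)

Final answer: (z + 5)/(2*z)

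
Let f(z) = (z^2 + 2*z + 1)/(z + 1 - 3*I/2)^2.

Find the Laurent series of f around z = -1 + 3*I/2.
Put w = z - (-1 + 3*I/2), i.e. z = w - 1 + 3*I/2. The denominator is w^2, so it suffices to rewrite the numerator in powers of w.

P(z) = z^2 + 2*z + 1
P(w - 1 + 3*I/2) = -9/4 + 3*I*w + w^2

Dividing each term by w^2:
  f = -9/(4*w^2) + 3*I/w + 1

Substituting back w = z + 1 - 3*I/2:
  f(z) = -9/(4*(z + 1 - 3*I/2)^2) + 3*I/(z + 1 - 3*I/2) + 1

The series is finite because the numerator is a polynomial; the negative powers form the principal part, and the coefficient of 1/(z + 1 - 3*I/2) gives Res(f, -1 + 3*I/2) = 3*I.

Final answer: -9/(4*(z + 1 - 3*I/2)^2) + 3*I/(z + 1 - 3*I/2) + 1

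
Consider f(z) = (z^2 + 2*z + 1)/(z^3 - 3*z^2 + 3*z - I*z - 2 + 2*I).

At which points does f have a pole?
{-I, 1 + I, 2}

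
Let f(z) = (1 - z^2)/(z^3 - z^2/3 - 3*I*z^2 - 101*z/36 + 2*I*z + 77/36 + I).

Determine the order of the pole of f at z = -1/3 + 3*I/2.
2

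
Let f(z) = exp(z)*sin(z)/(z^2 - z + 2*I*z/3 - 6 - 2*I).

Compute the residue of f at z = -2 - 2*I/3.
Write f(z) = P(z)/Q(z) with P(z) = exp(z)*sin(z) and Q(z) = z^2 - z + 2*I*z/3 - 6 - 2*I.
The denominator factors as Q(z) = (z - 3)*(z + 2 + 2*I/3), so z = -2 - 2*I/3 is a simple zero of Q and P is analytic there; z = -2 - 2*I/3 is therefore a simple pole and
  Res(f, z₀) = P(z₀)/Q'(z₀).

Q'(z) = 2*z - 1 + 2*I/3, so Q'(-2 - 2*I/3) = -5 - 2*I/3.
P(-2 - 2*I/3) = -exp(-2 - 2*I/3)*sin(2 + 2*I/3).

Res(f, -2 - 2*I/3) = (-exp(-2 - 2*I/3)*sin(2 + 2*I/3))/(-5 - 2*I/3) = (45/229 - 6*I/229)*exp(-2 - 2*I/3)*sin(2 + 2*I/3)

Final answer: (45/229 - 6*I/229)*exp(-2 - 2*I/3)*sin(2 + 2*I/3)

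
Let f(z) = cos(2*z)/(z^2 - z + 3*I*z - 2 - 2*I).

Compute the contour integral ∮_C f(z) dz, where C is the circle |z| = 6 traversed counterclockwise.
By the residue theorem, ∮_C f(z) dz = 2πi · (sum of the residues of f at the poles inside |z| = 6).

The denominator factors as (z + 2*I)*(z - 1 + I), so the singularities of f are simple poles at z = -2*I, z = 1 - I.
  |-2*I|² = 4 < 36 = 6², so this pole is inside the contour.
  |1 - I|² = 2 < 36 = 6², so this pole is inside the contour.

With P(z) = cos(2*z) and Q(z) = z^2 - z + 3*I*z - 2 - 2*I, each pole is simple, so Res(f, z₀) = P(z₀)/Q'(z₀) with Q'(z) = 2*z - 1 + 3*I.
  Res(f, -2*I) = P(-2*I)/Q'(-2*I) = (cosh(4))/(-1 - I) = (-1/2 + I/2)*cosh(4)
  Res(f, 1 - I) = P(1 - I)/Q'(1 - I) = (cos(2 - 2*I))/(1 + I) = (1/2 - I/2)*cos(2 - 2*I)

Sum of residues inside C: (1/2 - I/2)*cos(2 - 2*I) + (-1/2 + I/2)*cosh(4)
∮_C f(z) dz = 2πi · ((1/2 - I/2)*cos(2 - 2*I) + (-1/2 + I/2)*cosh(4)) = pi*(-1 - I)*cosh(4) + pi*(1 + I)*cos(2 - 2*I)

Final answer: pi*(-1 - I)*cosh(4) + pi*(1 + I)*cos(2 - 2*I)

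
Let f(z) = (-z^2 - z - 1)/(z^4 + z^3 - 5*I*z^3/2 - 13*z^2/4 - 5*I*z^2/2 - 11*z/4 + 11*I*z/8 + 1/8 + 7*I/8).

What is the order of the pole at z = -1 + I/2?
2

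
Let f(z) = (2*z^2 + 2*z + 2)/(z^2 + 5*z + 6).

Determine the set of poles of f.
{-3, -2}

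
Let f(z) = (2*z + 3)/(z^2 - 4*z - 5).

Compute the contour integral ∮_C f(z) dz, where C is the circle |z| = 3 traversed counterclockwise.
By the residue theorem, ∮_C f(z) dz = 2πi · (sum of the residues of f at the poles inside |z| = 3).

The denominator factors as (z + 1)*(z - 5), so the singularities of f are simple poles at z = -1, z = 5.
  |-1|² = 1 < 9 = 3², so this pole is inside the contour.
  |5|² = 25 > 9 = 3², so this pole is outside the contour.

With P(z) = 2*z + 3 and Q(z) = z^2 - 4*z - 5, each pole is simple, so Res(f, z₀) = P(z₀)/Q'(z₀) with Q'(z) = 2*z - 4.
  Res(f, -1) = P(-1)/Q'(-1) = (1)/(-6) = -1/6

∮_C f(z) dz = 2πi · (-1/6) = -I*pi/3

Final answer: -I*pi/3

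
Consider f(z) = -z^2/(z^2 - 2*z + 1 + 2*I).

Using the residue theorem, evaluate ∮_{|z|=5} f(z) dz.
By the residue theorem, ∮_C f(z) dz = 2πi · (sum of the residues of f at the poles inside |z| = 5).

The denominator factors as (z - I)*(z - 2 + I), so the singularities of f are simple poles at z = I, z = 2 - I.
  |I|² = 1 < 25 = 5², so this pole is inside the contour.
  |2 - I|² = 5 < 25 = 5², so this pole is inside the contour.

With P(z) = -z^2 and Q(z) = z^2 - 2*z + 1 + 2*I, each pole is simple, so Res(f, z₀) = P(z₀)/Q'(z₀) with Q'(z) = 2*z - 2.
  Res(f, I) = P(I)/Q'(I) = (1)/(-2 + 2*I) = -1/4 - I/4
  Res(f, 2 - I) = P(2 - I)/Q'(2 - I) = (-3 + 4*I)/(2 - 2*I) = -7/4 + I/4

Sum of residues inside C: -2
∮_C f(z) dz = 2πi · (-2) = -4*I*pi

Final answer: -4*I*pi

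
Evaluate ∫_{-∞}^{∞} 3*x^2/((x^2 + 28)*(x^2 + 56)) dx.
Let f(z) = 3*z^2/((z^2 + 28)*(z^2 + 56)). The denominator has no real zeros and deg Q - deg P = 2 ≥ 2, so the integral of f over the upper semicircle |z| = R tends to 0 as R → ∞. Closing the contour in the upper half-plane,
  ∫_{-∞}^{∞} f(x) dx = 2πi · Σ Res(f, z_k)  over the poles with Im z_k > 0.

Zeros of the denominator: z^2 + 56 = 0 gives z = ±2*sqrt(14)*I; z^2 + 28 = 0 gives z = ±2*sqrt(7)*I.
Upper half-plane: z = 2*sqrt(14)*I, z = 2*sqrt(7)*I (simple).

Each pole is a simple zero of Q(z) = z^4 + 84*z^2 + 1568, so Res(f, z₀) = P(z₀)/Q'(z₀) with P(z) = 3*z^2, Q'(z) = 4*z^3 + 168*z:
  Res(f, 2*sqrt(14)*I) = (-168)/(-112*sqrt(14)*I) = -3*sqrt(14)*I/28
  Res(f, 2*sqrt(7)*I) = (-84)/(112*sqrt(7)*I) = 3*sqrt(7)*I/28

Sum of residues: 3*I*(-sqrt(14) + sqrt(7))/28
∫_{-∞}^{∞} f(x) dx = 2πi · (3*I*(-sqrt(14) + sqrt(7))/28) = 3*pi*(-sqrt(7) + sqrt(14))/14

Final answer: 3*pi*(-sqrt(7) + sqrt(14))/14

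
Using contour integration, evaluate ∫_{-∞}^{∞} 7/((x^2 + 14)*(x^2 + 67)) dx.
Let f(z) = 7/((z^2 + 14)*(z^2 + 67)). The denominator has no real zeros and deg Q - deg P = 4 ≥ 2, so the integral of f over the upper semicircle |z| = R tends to 0 as R → ∞. Closing the contour in the upper half-plane,
  ∫_{-∞}^{∞} f(x) dx = 2πi · Σ Res(f, z_k)  over the poles with Im z_k > 0.

Zeros of the denominator: z^2 + 14 = 0 gives z = ±sqrt(14)*I; z^2 + 67 = 0 gives z = ±sqrt(67)*I.
Upper half-plane: z = sqrt(14)*I, z = sqrt(67)*I (simple).

Each pole is a simple zero of Q(z) = z^4 + 81*z^2 + 938, so Res(f, z₀) = P(z₀)/Q'(z₀) with P(z) = 7, Q'(z) = 4*z^3 + 162*z:
  Res(f, sqrt(14)*I) = (7)/(106*sqrt(14)*I) = -sqrt(14)*I/212
  Res(f, sqrt(67)*I) = (7)/(-106*sqrt(67)*I) = 7*sqrt(67)*I/7102

Sum of residues: I*(-67*sqrt(14) + 14*sqrt(67))/14204
∫_{-∞}^{∞} f(x) dx = 2πi · (I*(-67*sqrt(14) + 14*sqrt(67))/14204) = pi*(-14*sqrt(67) + 67*sqrt(14))/7102

Final answer: pi*(-14*sqrt(67) + 67*sqrt(14))/7102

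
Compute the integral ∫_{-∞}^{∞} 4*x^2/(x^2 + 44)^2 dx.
Let f(z) = 4*z^2/(z^2 + 44)^2. The denominator has no real zeros and deg Q - deg P = 2 ≥ 2, so the integral of f over the upper semicircle |z| = R tends to 0 as R → ∞. Closing the contour in the upper half-plane,
  ∫_{-∞}^{∞} f(x) dx = 2πi · Σ Res(f, z_k)  over the poles with Im z_k > 0.

Zeros of the denominator: z^2 + 44 = 0 gives z = ±2*sqrt(11)*I.
Upper half-plane: z = 2*sqrt(11)*I (a pole of order 2).

Write f(z) = g(z)/(z - 2*sqrt(11)*I)^2 with g(z) = 4*z^2/(z + 2*sqrt(11)*I)^2. For a double pole, Res(f, z₀) = g'(z₀):
  g'(z) = 16*sqrt(11)*I*z/(z + 2*sqrt(11)*I)^3
  Res(f, 2*sqrt(11)*I) = g'(2*sqrt(11)*I) = -sqrt(11)*I/22

∫_{-∞}^{∞} f(x) dx = 2πi · (-sqrt(11)*I/22) = sqrt(11)*pi/11

Final answer: sqrt(11)*pi/11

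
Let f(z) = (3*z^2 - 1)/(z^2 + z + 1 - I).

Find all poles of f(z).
The singularities of f are the zeros of the denominator. Factoring,
  z^2 + z + 1 - I = (z + 1 + I)*(z - I)
so the candidates are z = -1 - I, z = I.

Check the numerator P(z) = 3*z^2 - 1 at each one:
  P(-1 - I) = -1 + 6*I ≠ 0, so z = -1 - I is a (simple) pole.
  P(I) = -4 ≠ 0, so z = I is a (simple) pole.

Poles of f: {-1 - I, I}

Final answer: {-1 - I, I}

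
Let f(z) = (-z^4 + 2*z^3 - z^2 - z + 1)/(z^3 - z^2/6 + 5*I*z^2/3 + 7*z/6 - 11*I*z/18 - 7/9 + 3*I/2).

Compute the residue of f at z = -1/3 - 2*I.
Write f(z) = P(z)/Q(z) with P(z) = -z^4 + 2*z^3 - z^2 - z + 1 and Q(z) = z^3 - z^2/6 + 5*I*z^2/3 + 7*z/6 - 11*I*z/18 - 7/9 + 3*I/2.
The denominator factors as Q(z) = (z - I)*(z + 1/3 + 2*I)*(z - 1/2 + 2*I/3), so z = -1/3 - 2*I is a simple zero of Q and P is analytic there; z = -1/3 - 2*I is therefore a simple pole and
  Res(f, z₀) = P(z₀)/Q'(z₀).

Q'(z) = 3*z^2 - z/3 + 10*I*z/3 + 7/6 - 11*I/18, so Q'(-1/3 - 2*I) = -67/18 + 53*I/18.
P(-1/3 - 2*I) = -16/81 + 694*I/27.

Res(f, -1/3 - 2*I) = (-16/81 + 694*I/27)/(-67/18 + 53*I/18) = 111418/32841 - 138646*I/32841

Final answer: 111418/32841 - 138646*I/32841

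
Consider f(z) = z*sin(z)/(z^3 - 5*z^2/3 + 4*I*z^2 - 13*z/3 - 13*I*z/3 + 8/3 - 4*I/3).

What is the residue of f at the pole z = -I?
Write f(z) = P(z)/Q(z) with P(z) = z*sin(z) and Q(z) = z^3 - 5*z^2/3 + 4*I*z^2 - 13*z/3 - 13*I*z/3 + 8/3 - 4*I/3.
The denominator factors as Q(z) = (z - 1 + I)*(z + I)*(z - 2/3 + 2*I), so z = -I is a simple zero of Q and P is analytic there; z = -I is therefore a simple pole and
  Res(f, z₀) = P(z₀)/Q'(z₀).

Q'(z) = 3*z^2 - 10*z/3 + 8*I*z - 13/3 - 13*I/3, so Q'(-I) = 2/3 - I.
P(-I) = -sinh(1).

Res(f, -I) = (-sinh(1))/(2/3 - I) = (-6/13 - 9*I/13)*sinh(1)

Final answer: (-6/13 - 9*I/13)*sinh(1)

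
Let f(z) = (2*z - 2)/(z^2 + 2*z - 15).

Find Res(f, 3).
Write f(z) = P(z)/Q(z) with P(z) = 2*z - 2 and Q(z) = z^2 + 2*z - 15.
The denominator factors as Q(z) = (z - 3)*(z + 5), so z = 3 is a simple zero of Q and P is analytic there; z = 3 is therefore a simple pole and
  Res(f, z₀) = P(z₀)/Q'(z₀).

Q'(z) = 2*z + 2, so Q'(3) = 8.
P(3) = 4.

Res(f, 3) = (4)/(8) = 1/2

Final answer: 1/2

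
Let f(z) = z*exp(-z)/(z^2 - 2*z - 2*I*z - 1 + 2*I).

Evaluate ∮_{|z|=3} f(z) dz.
By the residue theorem, ∮_C f(z) dz = 2πi · (sum of the residues of f at the poles inside |z| = 3).

The denominator factors as (z - I)*(z - 2 - I), so the singularities of f are simple poles at z = I, z = 2 + I.
  |I|² = 1 < 9 = 3², so this pole is inside the contour.
  |2 + I|² = 5 < 9 = 3², so this pole is inside the contour.

With P(z) = z*exp(-z) and Q(z) = z^2 - 2*z - 2*I*z - 1 + 2*I, each pole is simple, so Res(f, z₀) = P(z₀)/Q'(z₀) with Q'(z) = 2*z - 2 - 2*I.
  Res(f, I) = P(I)/Q'(I) = (I*exp(-I))/(-2) = -I*exp(-I)/2
  Res(f, 2 + I) = P(2 + I)/Q'(2 + I) = ((2 + I)*exp(-2 - I))/(2) = (1 + I/2)*exp(-2 - I)

Sum of residues inside C: -I*exp(-I)/2 + (1 + I/2)*exp(-2 - I)
∮_C f(z) dz = 2πi · (-I*exp(-I)/2 + (1 + I/2)*exp(-2 - I)) = pi*exp(-I) + pi*(-1 + 2*I)*exp(-2 - I)

Final answer: pi*exp(-I) + pi*(-1 + 2*I)*exp(-2 - I)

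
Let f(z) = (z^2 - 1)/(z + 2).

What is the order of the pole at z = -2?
Factor the denominator:
  z + 2 = (z + 2)

The numerator P(z) = z^2 - 1 has P(-2) = 3 ≠ 0, so no factor of (z + 2) cancels.
Near z = -2 we can therefore write f(z) = g(z)/(z + 2) with g analytic at -2 and g(-2) ≠ 0 (g is just the numerator).

Hence z = -2 is a pole of order 1.

Final answer: 1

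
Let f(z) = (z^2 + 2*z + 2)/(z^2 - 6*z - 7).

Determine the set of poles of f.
The singularities of f are the zeros of the denominator. Factoring,
  z^2 - 6*z - 7 = (z + 1)*(z - 7)
so the candidates are z = -1, z = 7.

Check the numerator P(z) = z^2 + 2*z + 2 at each one:
  P(-1) = 1 ≠ 0, so z = -1 is a (simple) pole.
  P(7) = 65 ≠ 0, so z = 7 is a (simple) pole.

Poles of f: {-1, 7}

Final answer: {-1, 7}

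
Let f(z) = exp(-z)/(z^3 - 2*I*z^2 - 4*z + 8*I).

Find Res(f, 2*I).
Write f(z) = P(z)/Q(z) with P(z) = exp(-z) and Q(z) = z^3 - 2*I*z^2 - 4*z + 8*I.
The denominator factors as Q(z) = (z - 2)*(z - 2*I)*(z + 2), so z = 2*I is a simple zero of Q and P is analytic there; z = 2*I is therefore a simple pole and
  Res(f, z₀) = P(z₀)/Q'(z₀).

Q'(z) = 3*z^2 - 4*I*z - 4, so Q'(2*I) = -8.
P(2*I) = exp(-2*I).

Res(f, 2*I) = (exp(-2*I))/(-8) = -exp(-2*I)/8

Final answer: -exp(-2*I)/8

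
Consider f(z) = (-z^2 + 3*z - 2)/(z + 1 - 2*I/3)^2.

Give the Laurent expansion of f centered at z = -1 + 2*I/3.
Put w = z - (-1 + 2*I/3), i.e. z = w - 1 + 2*I/3. The denominator is w^2, so it suffices to rewrite the numerator in powers of w.

P(z) = -z^2 + 3*z - 2
P(w - 1 + 2*I/3) = -50/9 + 10*I/3 + (5 - 4*I/3)*w - w^2

Dividing each term by w^2:
  f = (-50/9 + 10*I/3)/w^2 + (5 - 4*I/3)/w - 1

Substituting back w = z + 1 - 2*I/3:
  f(z) = (-50/9 + 10*I/3)/(z + 1 - 2*I/3)^2 + (5 - 4*I/3)/(z + 1 - 2*I/3) - 1

The series is finite because the numerator is a polynomial; the negative powers form the principal part, and the coefficient of 1/(z + 1 - 2*I/3) gives Res(f, -1 + 2*I/3) = 5 - 4*I/3.

Final answer: (-50/9 + 10*I/3)/(z + 1 - 2*I/3)^2 + (5 - 4*I/3)/(z + 1 - 2*I/3) - 1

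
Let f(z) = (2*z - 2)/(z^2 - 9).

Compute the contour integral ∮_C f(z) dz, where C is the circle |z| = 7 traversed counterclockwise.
By the residue theorem, ∮_C f(z) dz = 2πi · (sum of the residues of f at the poles inside |z| = 7).

The denominator factors as (z - 3)*(z + 3), so the singularities of f are simple poles at z = 3, z = -3.
  |3|² = 9 < 49 = 7², so this pole is inside the contour.
  |-3|² = 9 < 49 = 7², so this pole is inside the contour.

With P(z) = 2*z - 2 and Q(z) = z^2 - 9, each pole is simple, so Res(f, z₀) = P(z₀)/Q'(z₀) with Q'(z) = 2*z.
  Res(f, 3) = P(3)/Q'(3) = (4)/(6) = 2/3
  Res(f, -3) = P(-3)/Q'(-3) = (-8)/(-6) = 4/3

Sum of residues inside C: 2
∮_C f(z) dz = 2πi · (2) = 4*I*pi

Final answer: 4*I*pi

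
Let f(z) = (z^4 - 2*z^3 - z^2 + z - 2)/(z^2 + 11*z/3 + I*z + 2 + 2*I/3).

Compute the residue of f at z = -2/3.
Write f(z) = P(z)/Q(z) with P(z) = z^4 - 2*z^3 - z^2 + z - 2 and Q(z) = z^2 + 11*z/3 + I*z + 2 + 2*I/3.
The denominator factors as Q(z) = (z + 3 + I)*(z + 2/3), so z = -2/3 is a simple zero of Q and P is analytic there; z = -2/3 is therefore a simple pole and
  Res(f, z₀) = P(z₀)/Q'(z₀).

Q'(z) = 2*z + 11/3 + I, so Q'(-2/3) = 7/3 + I.
P(-2/3) = -188/81.

Res(f, -2/3) = (-188/81)/(7/3 + I) = -658/783 + 94*I/261

Final answer: -658/783 + 94*I/261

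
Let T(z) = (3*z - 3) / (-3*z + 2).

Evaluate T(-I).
Substitute z = -I:
  numerator:   3*(-I) - 3 = -3 - 3*I
  denominator: -3*(-I) + 2 = 2 + 3*I
T(-I) = (-3 - 3*I)/(2 + 3*I); multiplying numerator and denominator by the conjugate 2 - 3*I gives (-15 + 3*I)/13 = -15/13 + 3*I/13

Final answer: -15/13 + 3*I/13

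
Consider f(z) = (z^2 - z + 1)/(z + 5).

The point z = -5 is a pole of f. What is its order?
1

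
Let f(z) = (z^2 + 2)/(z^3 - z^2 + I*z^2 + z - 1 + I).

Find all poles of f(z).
{-I, I, 1 - I}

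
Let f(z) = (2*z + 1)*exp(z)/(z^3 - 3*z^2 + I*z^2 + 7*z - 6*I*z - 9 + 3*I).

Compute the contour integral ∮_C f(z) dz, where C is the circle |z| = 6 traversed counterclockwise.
By the residue theorem, ∮_C f(z) dz = 2πi · (sum of the residues of f at the poles inside |z| = 6).

The denominator factors as (z - 1 - I)*(z - 2 - I)*(z + 3*I), so the singularities of f are simple poles at z = 1 + I, z = 2 + I, z = -3*I.
  |1 + I|² = 2 < 36 = 6², so this pole is inside the contour.
  |2 + I|² = 5 < 36 = 6², so this pole is inside the contour.
  |-3*I|² = 9 < 36 = 6², so this pole is inside the contour.

With P(z) = (2*z + 1)*exp(z) and Q(z) = z^3 - 3*z^2 + I*z^2 + 7*z - 6*I*z - 9 + 3*I, each pole is simple, so Res(f, z₀) = P(z₀)/Q'(z₀) with Q'(z) = 3*z^2 - 6*z + 2*I*z + 7 - 6*I.
  Res(f, 1 + I) = P(1 + I)/Q'(1 + I) = ((3 + 2*I)*exp(1 + I))/(-1 - 4*I) = (-11/17 + 10*I/17)*exp(1 + I)
  Res(f, 2 + I) = P(2 + I)/Q'(2 + I) = ((5 + 2*I)*exp(2 + I))/(2 + 4*I) = (9/10 - 4*I/5)*exp(2 + I)
  Res(f, -3*I) = P(-3*I)/Q'(-3*I) = ((1 - 6*I)*exp(-3*I))/(-14 + 12*I) = (-43/170 + 18*I/85)*exp(-3*I)

Sum of residues inside C: (-11/17 + 10*I/17)*exp(1 + I) + (-43/170 + 18*I/85)*exp(-3*I) + (9/10 - 4*I/5)*exp(2 + I)
∮_C f(z) dz = 2πi · ((-11/17 + 10*I/17)*exp(1 + I) + (-43/170 + 18*I/85)*exp(-3*I) + (9/10 - 4*I/5)*exp(2 + I)) = pi*(-20/17 - 22*I/17)*exp(1 + I) + pi*(-36/85 - 43*I/85)*exp(-3*I) + pi*(8/5 + 9*I/5)*exp(2 + I)

Final answer: pi*(-20/17 - 22*I/17)*exp(1 + I) + pi*(-36/85 - 43*I/85)*exp(-3*I) + pi*(8/5 + 9*I/5)*exp(2 + I)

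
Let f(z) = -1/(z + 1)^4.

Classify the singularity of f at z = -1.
pole of order 4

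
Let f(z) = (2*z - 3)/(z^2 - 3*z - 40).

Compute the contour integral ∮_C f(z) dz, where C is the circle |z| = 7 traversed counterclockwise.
2*I*pi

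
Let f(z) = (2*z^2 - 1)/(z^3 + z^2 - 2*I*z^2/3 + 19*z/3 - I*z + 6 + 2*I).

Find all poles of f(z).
The singularities of f are the zeros of the denominator. Factoring,
  z^3 + z^2 - 2*I*z^2/3 + 19*z/3 - I*z + 6 + 2*I = (z - 3*I)*(z + 1 + I/3)*(z + 2*I)
so the candidates are z = 3*I, z = -1 - I/3, z = -2*I.

Check the numerator P(z) = 2*z^2 - 1 at each one:
  P(3*I) = -19 ≠ 0, so z = 3*I is a (simple) pole.
  P(-1 - I/3) = 7/9 + 4*I/3 ≠ 0, so z = -1 - I/3 is a (simple) pole.
  P(-2*I) = -9 ≠ 0, so z = -2*I is a (simple) pole.

Poles of f: {-1 - I/3, -2*I, 3*I}

Final answer: {-1 - I/3, -2*I, 3*I}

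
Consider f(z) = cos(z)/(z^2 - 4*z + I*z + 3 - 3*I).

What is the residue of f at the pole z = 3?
Write f(z) = P(z)/Q(z) with P(z) = cos(z) and Q(z) = z^2 - 4*z + I*z + 3 - 3*I.
The denominator factors as Q(z) = (z - 1 + I)*(z - 3), so z = 3 is a simple zero of Q and P is analytic there; z = 3 is therefore a simple pole and
  Res(f, z₀) = P(z₀)/Q'(z₀).

Q'(z) = 2*z - 4 + I, so Q'(3) = 2 + I.
P(3) = cos(3).

Res(f, 3) = (cos(3))/(2 + I) = (2/5 - I/5)*cos(3)

Final answer: (2/5 - I/5)*cos(3)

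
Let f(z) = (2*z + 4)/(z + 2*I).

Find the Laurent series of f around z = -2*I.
Put w = z - (-2*I), i.e. z = w - 2*I. The denominator is w, so it suffices to rewrite the numerator in powers of w.

P(z) = 2*z + 4
P(w - 2*I) = 4 - 4*I + 2*w

Dividing each term by w:
  f = (4 - 4*I)/w + 2

Substituting back w = z + 2*I:
  f(z) = (4 - 4*I)/(z + 2*I) + 2

The series is finite because the numerator is a polynomial; the negative powers form the principal part, and the coefficient of 1/(z + 2*I) gives Res(f, -2*I) = 4 - 4*I.

Final answer: (4 - 4*I)/(z + 2*I) + 2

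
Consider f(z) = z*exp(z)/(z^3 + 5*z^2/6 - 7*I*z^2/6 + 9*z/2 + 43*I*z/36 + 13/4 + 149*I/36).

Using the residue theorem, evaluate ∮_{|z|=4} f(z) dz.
By the residue theorem, ∮_C f(z) dz = 2πi · (sum of the residues of f at the poles inside |z| = 4).

The denominator factors as (z + 1 + I/3)*(z + 1/2 - 3*I)*(z - 2/3 + 3*I/2), so the singularities of f are simple poles at z = -1 - I/3, z = -1/2 + 3*I, z = 2/3 - 3*I/2.
  |-1 - I/3|² = 10/9 < 16 = 4², so this pole is inside the contour.
  |-1/2 + 3*I|² = 37/4 < 16 = 4², so this pole is inside the contour.
  |2/3 - 3*I/2|² = 97/36 < 16 = 4², so this pole is inside the contour.

With P(z) = z*exp(z) and Q(z) = z^3 + 5*z^2/6 - 7*I*z^2/6 + 9*z/2 + 43*I*z/36 + 13/4 + 149*I/36, each pole is simple, so Res(f, z₀) = P(z₀)/Q'(z₀) with Q'(z) = 3*z^2 + 5*z/3 - 7*I*z/3 + 9/2 + 43*I/36.
  Res(f, -1 - I/3) = P(-1 - I/3)/Q'(-1 - I/3) = ((-1 - I/3)*exp(-1 - I/3))/(85/18 + 179*I/36) = (-8268/60941 + 4404*I/60941)*exp(-1 - I/3)
  Res(f, -1/2 + 3*I) = P(-1/2 + 3*I)/Q'(-1/2 + 3*I) = ((-1/2 + 3*I)*exp(-1/2 + 3*I))/(-187/12 - 59*I/36) = (1863/159101 - 30825*I/159101)*exp(-1/2 + 3*I)
  Res(f, 2/3 - 3*I/2) = P(2/3 - 3*I/2)/Q'(2/3 - 3*I/2) = ((2/3 - 3*I/2)*exp(2/3 - 3*I/2))/(-119/36 - 319*I/36) = (7185/57961 + 7041*I/57961)*exp(2/3 - 3*I/2)

Sum of residues inside C: (7185/57961 + 7041*I/57961)*exp(2/3 - 3*I/2) + (-8268/60941 + 4404*I/60941)*exp(-1 - I/3) + (1863/159101 - 30825*I/159101)*exp(-1/2 + 3*I)
∮_C f(z) dz = 2πi · ((7185/57961 + 7041*I/57961)*exp(2/3 - 3*I/2) + (-8268/60941 + 4404*I/60941)*exp(-1 - I/3) + (1863/159101 - 30825*I/159101)*exp(-1/2 + 3*I)) = pi*(-8808/60941 - 16536*I/60941)*exp(-1 - I/3) + pi*(61650/159101 + 3726*I/159101)*exp(-1/2 + 3*I) + pi*(-14082/57961 + 14370*I/57961)*exp(2/3 - 3*I/2)

Final answer: pi*(-8808/60941 - 16536*I/60941)*exp(-1 - I/3) + pi*(61650/159101 + 3726*I/159101)*exp(-1/2 + 3*I) + pi*(-14082/57961 + 14370*I/57961)*exp(2/3 - 3*I/2)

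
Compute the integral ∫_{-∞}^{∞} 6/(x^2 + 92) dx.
3*sqrt(23)*pi/23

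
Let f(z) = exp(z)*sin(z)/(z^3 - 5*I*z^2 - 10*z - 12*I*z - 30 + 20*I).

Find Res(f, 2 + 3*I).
Write f(z) = P(z)/Q(z) with P(z) = exp(z)*sin(z) and Q(z) = z^3 - 5*I*z^2 - 10*z - 12*I*z - 30 + 20*I.
The denominator factors as Q(z) = (z - 1 - 3*I)*(z - 2 - 3*I)*(z + 3 + I), so z = 2 + 3*I is a simple zero of Q and P is analytic there; z = 2 + 3*I is therefore a simple pole and
  Res(f, z₀) = P(z₀)/Q'(z₀).

Q'(z) = 3*z^2 - 10*I*z - 10 - 12*I, so Q'(2 + 3*I) = 5 + 4*I.
P(2 + 3*I) = exp(2 + 3*I)*sin(2 + 3*I).

Res(f, 2 + 3*I) = (exp(2 + 3*I)*sin(2 + 3*I))/(5 + 4*I) = (5/41 - 4*I/41)*exp(2 + 3*I)*sin(2 + 3*I)

Final answer: (5/41 - 4*I/41)*exp(2 + 3*I)*sin(2 + 3*I)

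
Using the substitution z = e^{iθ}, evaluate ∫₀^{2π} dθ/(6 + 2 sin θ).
Call the integral J. The integrand is 2π-periodic and we integrate over a full period, so shifting θ does not change the value (θ → θ + π/2 turns sin θ into cos θ). Hence
  J = ∫₀^{2π} dθ/(6 + 2 cos θ).
Put z = e^{iθ}: then cos θ = (z + 1/z)/2, dθ = dz/(iz), and z runs once counterclockwise around |z| = 1:
  J = ∮_{|z|=1} 1/(6 + 2*(z + 1/z)/2) · dz/(iz) = (2/i) ∮_{|z|=1} dz/(2*z^2 + 12*z + 2).
The roots of 2*z^2 + 12*z + 2 are z = (-6 ± sqrt(6^2 - 2^2))/2, with sqrt(32) = 4*sqrt(2); their product is 1, so only z₊ = -3 + 2*sqrt(2) lies inside the unit circle (z₋ = -3 - 2*sqrt(2) lies outside).
z₊ is a simple zero of q(z) = 2*z^2 + 12*z + 2, so Res(1/q, z₊) = 1/q'(z₊) with q'(z) = 4*z + 12; and q'(z₊) = 2*(z₊ - z₋) = 8*sqrt(2).
Therefore J = (2/i) · 2πi · 1/(8*sqrt(2)) = 2*pi/(4*sqrt(2)) = sqrt(2)*pi/4

Final answer: sqrt(2)*pi/4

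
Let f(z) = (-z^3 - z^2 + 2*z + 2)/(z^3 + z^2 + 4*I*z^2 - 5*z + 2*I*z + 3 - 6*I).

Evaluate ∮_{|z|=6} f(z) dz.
-8*pi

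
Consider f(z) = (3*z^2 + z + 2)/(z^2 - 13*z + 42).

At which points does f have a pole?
The singularities of f are the zeros of the denominator. Factoring,
  z^2 - 13*z + 42 = (z - 7)*(z - 6)
so the candidates are z = 7, z = 6.

Check the numerator P(z) = 3*z^2 + z + 2 at each one:
  P(7) = 156 ≠ 0, so z = 7 is a (simple) pole.
  P(6) = 116 ≠ 0, so z = 6 is a (simple) pole.

Poles of f: {6, 7}

Final answer: {6, 7}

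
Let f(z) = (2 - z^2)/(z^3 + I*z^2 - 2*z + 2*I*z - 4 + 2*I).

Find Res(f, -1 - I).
Write f(z) = P(z)/Q(z) with P(z) = 2 - z^2 and Q(z) = z^3 + I*z^2 - 2*z + 2*I*z - 4 + 2*I.
The denominator factors as Q(z) = (z + 1 + I)*(z - 2 + I)*(z + 1 - I), so z = -1 - I is a simple zero of Q and P is analytic there; z = -1 - I is therefore a simple pole and
  Res(f, z₀) = P(z₀)/Q'(z₀).

Q'(z) = 3*z^2 + 2*I*z - 2 + 2*I, so Q'(-1 - I) = 6*I.
P(-1 - I) = 2 - 2*I.

Res(f, -1 - I) = (2 - 2*I)/(6*I) = -1/3 - I/3

Final answer: -1/3 - I/3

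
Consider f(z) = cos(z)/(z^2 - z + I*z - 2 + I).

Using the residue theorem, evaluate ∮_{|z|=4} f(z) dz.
By the residue theorem, ∮_C f(z) dz = 2πi · (sum of the residues of f at the poles inside |z| = 4).

The denominator factors as (z - 2 + I)*(z + 1), so the singularities of f are simple poles at z = 2 - I, z = -1.
  |2 - I|² = 5 < 16 = 4², so this pole is inside the contour.
  |-1|² = 1 < 16 = 4², so this pole is inside the contour.

With P(z) = cos(z) and Q(z) = z^2 - z + I*z - 2 + I, each pole is simple, so Res(f, z₀) = P(z₀)/Q'(z₀) with Q'(z) = 2*z - 1 + I.
  Res(f, 2 - I) = P(2 - I)/Q'(2 - I) = (cos(2 - I))/(3 - I) = (3/10 + I/10)*cos(2 - I)
  Res(f, -1) = P(-1)/Q'(-1) = (cos(1))/(-3 + I) = (-3/10 - I/10)*cos(1)

Sum of residues inside C: (-3/10 - I/10)*cos(1) + (3/10 + I/10)*cos(2 - I)
∮_C f(z) dz = 2πi · ((-3/10 - I/10)*cos(1) + (3/10 + I/10)*cos(2 - I)) = pi*(-1/5 + 3*I/5)*cos(2 - I) + pi*(1/5 - 3*I/5)*cos(1)

Final answer: pi*(-1/5 + 3*I/5)*cos(2 - I) + pi*(1/5 - 3*I/5)*cos(1)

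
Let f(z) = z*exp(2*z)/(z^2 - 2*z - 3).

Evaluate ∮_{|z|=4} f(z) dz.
By the residue theorem, ∮_C f(z) dz = 2πi · (sum of the residues of f at the poles inside |z| = 4).

The denominator factors as (z + 1)*(z - 3), so the singularities of f are simple poles at z = -1, z = 3.
  |-1|² = 1 < 16 = 4², so this pole is inside the contour.
  |3|² = 9 < 16 = 4², so this pole is inside the contour.

With P(z) = z*exp(2*z) and Q(z) = z^2 - 2*z - 3, each pole is simple, so Res(f, z₀) = P(z₀)/Q'(z₀) with Q'(z) = 2*z - 2.
  Res(f, -1) = P(-1)/Q'(-1) = (-exp(-2))/(-4) = exp(-2)/4
  Res(f, 3) = P(3)/Q'(3) = (3*exp(6))/(4) = 3*exp(6)/4

Sum of residues inside C: exp(-2)/4 + 3*exp(6)/4
∮_C f(z) dz = 2πi · (exp(-2)/4 + 3*exp(6)/4) = I*pi*exp(-2)/2 + 3*I*pi*exp(6)/2

Final answer: I*pi*exp(-2)/2 + 3*I*pi*exp(6)/2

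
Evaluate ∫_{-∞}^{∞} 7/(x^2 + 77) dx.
Let f(z) = 7/(z^2 + 77). The denominator has no real zeros and deg Q - deg P = 2 ≥ 2, so the integral of f over the upper semicircle |z| = R tends to 0 as R → ∞. Closing the contour in the upper half-plane,
  ∫_{-∞}^{∞} f(x) dx = 2πi · Σ Res(f, z_k)  over the poles with Im z_k > 0.

Zeros of the denominator: z^2 + 77 = 0 gives z = ±sqrt(77)*I.
Upper half-plane: z = sqrt(77)*I (simple).

Each pole is a simple zero of Q(z) = z^2 + 77, so Res(f, z₀) = P(z₀)/Q'(z₀) with P(z) = 7, Q'(z) = 2*z:
  Res(f, sqrt(77)*I) = (7)/(2*sqrt(77)*I) = -sqrt(77)*I/22

∫_{-∞}^{∞} f(x) dx = 2πi · (-sqrt(77)*I/22) = sqrt(77)*pi/11

Final answer: sqrt(77)*pi/11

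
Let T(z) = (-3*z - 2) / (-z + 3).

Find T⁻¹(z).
(3*z + 2)/(z - 3)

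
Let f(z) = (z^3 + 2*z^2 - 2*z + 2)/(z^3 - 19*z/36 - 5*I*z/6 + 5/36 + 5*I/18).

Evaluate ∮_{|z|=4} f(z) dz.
By the residue theorem, ∮_C f(z) dz = 2πi · (sum of the residues of f at the poles inside |z| = 4).

The denominator factors as (z - 2/3 - I/2)*(z - 1/3)*(z + 1 + I/2), so the singularities of f are simple poles at z = 2/3 + I/2, z = 1/3, z = -1 - I/2.
  |2/3 + I/2|² = 25/36 < 16 = 4², so this pole is inside the contour.
  |1/3|² = 1/9 < 16 = 4², so this pole is inside the contour.
  |-1 - I/2|² = 5/4 < 16 = 4², so this pole is inside the contour.

With P(z) = z^3 + 2*z^2 - 2*z + 2 and Q(z) = z^3 - 19*z/36 - 5*I*z/6 + 5/36 + 5*I/18, each pole is simple, so Res(f, z₀) = P(z₀)/Q'(z₀) with Q'(z) = 3*z^2 - 19/36 - 5*I/6.
  Res(f, 2/3 + I/2) = P(2/3 + I/2)/Q'(2/3 + I/2) = (23/27 + 7*I/8)/(1/18 + 7*I/6) = 4153/5304 - 1225*I/1768
  Res(f, 1/3) = P(1/3)/Q'(1/3) = (43/27)/(-7/36 - 5*I/6) = -1204/2847 + 1720*I/949
  Res(f, -1 - I/2) = P(-1 - I/2)/Q'(-1 - I/2) = (21/4 + 13*I/8)/(31/18 + 13*I/6) = 16281/9928 - 11115*I/9928

Sum of residues inside C: 2
∮_C f(z) dz = 2πi · (2) = 4*I*pi

Final answer: 4*I*pi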